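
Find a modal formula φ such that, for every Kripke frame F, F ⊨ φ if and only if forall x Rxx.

The condition is reflexivity. The T schema □s → s defines it.
Suppose □s→s is valid. At any x set V(s)={w : Rxw}. Then □s holds at x, so s holds at x, i.e. Rxx.

□s → s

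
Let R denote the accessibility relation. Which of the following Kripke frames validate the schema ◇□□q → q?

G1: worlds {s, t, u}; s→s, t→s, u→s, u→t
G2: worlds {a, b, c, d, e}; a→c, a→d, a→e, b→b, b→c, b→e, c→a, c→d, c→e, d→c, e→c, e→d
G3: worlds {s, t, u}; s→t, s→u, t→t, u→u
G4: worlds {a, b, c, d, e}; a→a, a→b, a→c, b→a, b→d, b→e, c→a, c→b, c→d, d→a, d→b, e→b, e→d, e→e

G4

The schema corresponds to a generalized confluence (Geach) condition: ∀x ∀y (xRy → ∃w (yR²w ∧ x = w)).
G1: fails — tRs but no w with sR²w and t=w.
G2: fails — aRc but no w with cR²w and a=w.
G3: fails — sRt but no w with tR²w and s=w.
G4: condition met.
Valid on: G4.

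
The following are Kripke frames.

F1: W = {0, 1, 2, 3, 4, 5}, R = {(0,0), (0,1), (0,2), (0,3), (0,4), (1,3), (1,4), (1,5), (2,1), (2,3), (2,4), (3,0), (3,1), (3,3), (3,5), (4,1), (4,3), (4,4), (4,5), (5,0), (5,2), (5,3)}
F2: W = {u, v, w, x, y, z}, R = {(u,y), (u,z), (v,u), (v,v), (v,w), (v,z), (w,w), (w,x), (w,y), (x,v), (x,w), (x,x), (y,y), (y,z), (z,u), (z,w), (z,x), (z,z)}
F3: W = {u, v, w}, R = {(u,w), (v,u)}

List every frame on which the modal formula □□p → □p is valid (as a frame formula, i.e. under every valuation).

F1, F2

The schema corresponds to density: ∀x ∀y (Rxy → ∃z (Rxz ∧ Rzy)).
F1: condition met.
F2: condition met.
F3: fails — Rvu but no z with Rvz and Rzu.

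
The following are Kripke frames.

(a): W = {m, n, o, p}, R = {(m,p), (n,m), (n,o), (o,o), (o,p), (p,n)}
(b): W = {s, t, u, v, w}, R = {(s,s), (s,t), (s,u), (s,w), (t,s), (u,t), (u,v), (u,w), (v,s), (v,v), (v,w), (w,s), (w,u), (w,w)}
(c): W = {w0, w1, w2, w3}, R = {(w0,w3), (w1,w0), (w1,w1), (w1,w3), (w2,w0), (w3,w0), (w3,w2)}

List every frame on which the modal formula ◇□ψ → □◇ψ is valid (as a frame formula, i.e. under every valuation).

none

Frame correspondent (Sahlqvist): ∀x ∀y ∀z (Rxy ∧ Rxz → ∃w (Ryw ∧ Rzw)) — i.e. convergence.
(a): fails — Rop and Roo but p and o have no common successor.
(b): fails — Rsu and Rst but u and t have no common successor.
(c): fails — Rw1w0 and Rw1w3 but w0 and w3 have no common successor.
Valid on no frame.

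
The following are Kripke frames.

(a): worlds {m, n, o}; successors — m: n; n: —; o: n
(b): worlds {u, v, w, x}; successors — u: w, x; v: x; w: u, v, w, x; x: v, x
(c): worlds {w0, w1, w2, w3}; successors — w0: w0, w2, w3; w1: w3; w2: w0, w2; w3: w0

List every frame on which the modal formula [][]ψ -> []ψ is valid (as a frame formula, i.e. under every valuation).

(b)

Frame correspondent (Sahlqvist): forall x forall y (Rxy -> exists z (Rxz & Rzy)) — i.e. density.
(a): fails — Ron but no z with Roz and Rzn.
(b): condition met.
(c): fails — Rw1w3 but no z with Rw1z and Rzw3.
Valid on: (b).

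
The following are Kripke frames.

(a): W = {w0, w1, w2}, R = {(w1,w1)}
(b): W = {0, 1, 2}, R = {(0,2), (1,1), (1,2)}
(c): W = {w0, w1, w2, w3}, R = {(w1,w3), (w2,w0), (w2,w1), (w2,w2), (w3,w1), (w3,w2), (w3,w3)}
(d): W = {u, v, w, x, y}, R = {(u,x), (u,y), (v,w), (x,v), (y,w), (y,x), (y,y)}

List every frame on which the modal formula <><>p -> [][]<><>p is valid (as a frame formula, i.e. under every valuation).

Frame correspondent (Sahlqvist): forall x forall y forall z ((x R^2 y & x R^2 z) -> exists w (y = w & z R^2 w)) — i.e. a generalized confluence (Geach) condition.
(a): condition met.
(b): fails — 1R²1, 1R²2 but no w with 1=w and 2R²w.
(c): fails — w2R²w0, w2R²w0 but no w with w0=w and w0R²w.
(d): fails — uR²v, uR²v but no t with v=t and vR²t.

(a)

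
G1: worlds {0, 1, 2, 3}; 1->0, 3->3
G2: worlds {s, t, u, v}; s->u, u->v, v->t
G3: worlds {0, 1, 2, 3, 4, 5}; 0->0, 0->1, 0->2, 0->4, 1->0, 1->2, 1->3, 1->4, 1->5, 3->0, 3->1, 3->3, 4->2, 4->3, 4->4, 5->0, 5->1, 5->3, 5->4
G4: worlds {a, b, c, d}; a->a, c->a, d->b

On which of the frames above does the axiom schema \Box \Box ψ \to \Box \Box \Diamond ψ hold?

G1, G4

The schema corresponds to a generalized confluence (Geach) condition: \forall x \forall z (x R^2 z \to \exists w (x R^2 w \wedge zRw)).
G1: satisfies the condition.
G2: fails — sR²v but no w with sR²w and vRw.
G3: fails — 0R²2 but no w with 0R²w and 2Rw.
G4: satisfies the condition.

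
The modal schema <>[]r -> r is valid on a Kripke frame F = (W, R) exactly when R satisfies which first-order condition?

symmetry

Equivalently (dual form): r → □◇r.
Suppose r→□◇r is valid. Take Rxy and set V(r)={x}. Then r at x, so □◇r at x, so ◇r at y, so some z with Ryz has r; z=x, i.e. Ryx.
Conversely, on a frame with symmetry the schema holds at every world under every valuation.
Frame condition: forall x forall y (Rxy -> Ryx).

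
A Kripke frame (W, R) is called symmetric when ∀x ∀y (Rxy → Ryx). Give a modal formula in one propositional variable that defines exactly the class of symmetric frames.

The condition is symmetry. The B schema p → □◇p defines it.
Suppose p→□◇p is valid. Take Rxy and set V(p)={x}. Then p at x, so □◇p at x, so ◇p at y, so some z with Ryz has p; z=x, i.e. Ryx.

p → □◇p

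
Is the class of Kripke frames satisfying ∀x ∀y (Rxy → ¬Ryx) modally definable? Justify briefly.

No

Any modally definable frame class is closed under surjective bounded morphisms.
The 3-cycle (worlds w0,w1,w2 with w0→w1→w2→w0) is asymmetric. Mapping every world to a single reflexive point • is a surjective bounded morphism, and the reflexive point is not asymmetric (R•• but asymmetry requires ¬R••).
Hence asymmetry is not modally definable.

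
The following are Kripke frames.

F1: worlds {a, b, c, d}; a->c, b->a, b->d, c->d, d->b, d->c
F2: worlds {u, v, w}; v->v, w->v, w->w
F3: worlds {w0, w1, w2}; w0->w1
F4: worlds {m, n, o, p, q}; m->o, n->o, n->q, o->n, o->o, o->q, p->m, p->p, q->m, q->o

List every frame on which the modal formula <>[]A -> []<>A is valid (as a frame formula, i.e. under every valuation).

The schema corresponds to convergence: forall x forall y forall z (Rxy & Rxz -> exists w (Ryw & Rzw)).
F1: condition met.
F2: condition met.
F3: fails — Rw0w1 and Rw0w1 but w1 and w1 have no common successor.
F4: fails — Rpm and Rpp but m and p have no common successor.

F1, F2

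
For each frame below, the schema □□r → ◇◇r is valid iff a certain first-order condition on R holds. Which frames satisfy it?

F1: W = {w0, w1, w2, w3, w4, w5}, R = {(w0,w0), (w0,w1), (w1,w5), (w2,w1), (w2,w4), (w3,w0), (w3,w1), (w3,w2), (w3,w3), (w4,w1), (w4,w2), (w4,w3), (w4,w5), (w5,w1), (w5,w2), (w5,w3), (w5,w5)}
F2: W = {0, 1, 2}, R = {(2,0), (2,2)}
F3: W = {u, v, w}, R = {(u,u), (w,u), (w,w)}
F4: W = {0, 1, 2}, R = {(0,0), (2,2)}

F1

The schema corresponds to a generalized confluence (Geach) condition: ∀x ∃w (xR²w ∧ xR²w).
F1: holds.
F2: fails — at 0 but no w with 0R²w and 0R²w.
F3: fails — at v but no t with vR²t and vR²t.
F4: fails — at 1 but no w with 1R²w and 1R²w.
Valid on: F1.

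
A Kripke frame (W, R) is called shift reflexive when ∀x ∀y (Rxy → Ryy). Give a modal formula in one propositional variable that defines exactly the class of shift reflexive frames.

□(□s → s)

The condition is shift-reflexivity. The T□ schema □(□s → s) defines it.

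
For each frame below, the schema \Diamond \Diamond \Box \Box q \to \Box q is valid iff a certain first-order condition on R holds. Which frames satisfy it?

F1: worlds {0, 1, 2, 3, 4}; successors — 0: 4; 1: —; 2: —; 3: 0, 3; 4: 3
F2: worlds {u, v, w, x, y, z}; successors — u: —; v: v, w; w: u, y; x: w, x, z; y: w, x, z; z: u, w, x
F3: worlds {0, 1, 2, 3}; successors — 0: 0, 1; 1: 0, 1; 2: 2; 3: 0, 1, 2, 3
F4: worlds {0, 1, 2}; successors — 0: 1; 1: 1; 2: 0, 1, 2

This is the axiom for a generalized confluence (Geach) condition; its first-order frame correspondent is \forall x \forall y \forall z ((x R^2 y \wedge xRz) \to \exists w (y R^2 w \wedge z = w)).
F1: fails — 3R²0, 3R0 but no w with 0R²w and 0=w.
F2: fails — vR²u, vRv but no t with uR²t and v=t.
F3: fails — 3R²0, 3R2 but no w with 0R²w and 2=w.
F4: fails — 2R²0, 2R0 but no w with 0R²w and 0=w.
Valid on no frame.

none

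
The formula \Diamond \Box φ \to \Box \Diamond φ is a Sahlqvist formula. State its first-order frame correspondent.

convergence

Suppose ◇□φ→□◇φ is valid. Take Rxy, Rxz and set V(φ)={w : Ryw}. Then □φ at y so ◇□φ at x, so □◇φ at x, so ◇φ at z, giving w with Rzw and Ryw.
Conversely, on a frame with convergence the schema holds at every world under every valuation.
Frame condition: \forall x \forall y \forall z (Rxy \wedge Rxz \to \exists w (Ryw \wedge Rzw)).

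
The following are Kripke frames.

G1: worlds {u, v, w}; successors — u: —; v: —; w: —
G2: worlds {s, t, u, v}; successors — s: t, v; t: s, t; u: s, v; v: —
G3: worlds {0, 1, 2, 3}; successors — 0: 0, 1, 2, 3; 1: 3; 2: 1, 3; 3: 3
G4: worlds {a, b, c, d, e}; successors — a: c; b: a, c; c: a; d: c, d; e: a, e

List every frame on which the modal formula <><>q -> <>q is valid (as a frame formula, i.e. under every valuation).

The schema corresponds to transitivity: forall x forall y forall z (Rxy & Ryz -> Rxz).
G1: ✓.
G2: fails — Rus and Rst but not Rut.
G3: ✓.
G4: fails — Rdc and Rca but not Rda.
Valid on: G1, G3.

G1, G3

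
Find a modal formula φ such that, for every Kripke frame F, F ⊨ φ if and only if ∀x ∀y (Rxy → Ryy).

The condition is shift-reflexivity. The T□ schema □(□r → r) defines it.
Suppose □(□r→r) is valid. Take Rxy and set V(r)={w : Ryw}. Then at y, □r holds; since □(□r→r) at x, □r→r at y, so r at y, i.e. Ryy.

□(□r → r)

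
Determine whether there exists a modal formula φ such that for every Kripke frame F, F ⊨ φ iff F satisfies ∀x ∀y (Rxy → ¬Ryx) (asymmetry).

If a class were modally definable it would be closed under surjective bounded morphisms (Goldblatt–Thomason).
The 5-cycle (worlds 0,1,2,3,4 with 0→1→2→3→4→0) is asymmetric. Mapping every world to a single reflexive point • is a surjective bounded morphism, and the reflexive point is not asymmetric (R•• but asymmetry requires ¬R••).
So the class is not modally definable.

No — not modally definable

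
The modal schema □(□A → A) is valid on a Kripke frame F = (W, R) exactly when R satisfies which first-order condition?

Suppose □(□A→A) is valid. Take Rxy and set V(A)={w : Ryw}. Then at y, □A holds; since □(□A→A) at x, □A→A at y, so A at y, i.e. Ryy.

shift-reflexivity: ∀x ∀y (Rxy → Ryy)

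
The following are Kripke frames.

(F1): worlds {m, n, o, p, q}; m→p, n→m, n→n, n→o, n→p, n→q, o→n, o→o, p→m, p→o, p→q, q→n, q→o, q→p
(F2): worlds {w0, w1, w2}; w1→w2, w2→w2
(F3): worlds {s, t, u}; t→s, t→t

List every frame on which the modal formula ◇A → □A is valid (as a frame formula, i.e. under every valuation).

Frame correspondent (Sahlqvist): ∀x ∀y ∀z (Rxy ∧ Rxz → y = z) — i.e. partial functionality.
(F1): fails — n sees both m and n.
(F2): holds.
(F3): fails — t sees both s and t.
Valid on: (F2).

(F2)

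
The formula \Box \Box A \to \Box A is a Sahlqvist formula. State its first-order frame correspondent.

Suppose □□A→□A is valid. Take Rxy and set V(A)={w : xR²w}. Then □□A at x, so □A at x, so A at y, i.e. ∃z(Rxz∧Rzy).

density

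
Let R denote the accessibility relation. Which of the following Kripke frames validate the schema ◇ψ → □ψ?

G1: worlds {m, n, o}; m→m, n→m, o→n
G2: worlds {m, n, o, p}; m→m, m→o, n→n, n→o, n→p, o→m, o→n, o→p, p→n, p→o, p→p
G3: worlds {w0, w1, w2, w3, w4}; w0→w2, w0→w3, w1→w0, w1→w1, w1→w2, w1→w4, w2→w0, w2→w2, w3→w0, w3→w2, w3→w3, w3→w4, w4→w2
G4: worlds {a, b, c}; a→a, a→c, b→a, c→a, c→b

Frame correspondent (Sahlqvist): ∀x ∀y ∀z (Rxy ∧ Rxz → y = z) — i.e. partial functionality.
G1: satisfies the condition.
G2: fails — m sees both m and o.
G3: fails — w0 sees both w2 and w3.
G4: fails — a sees both a and c.
Valid on: G1.

G1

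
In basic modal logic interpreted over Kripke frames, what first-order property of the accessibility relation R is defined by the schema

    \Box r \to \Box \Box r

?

Suppose □r→□□r is valid. Take Rxy, Ryz and set V(r)={w : Rxw}. Then □r at x, so □□r at x, so □r at y, so r at z, i.e. Rxz.
Conversely, on a frame with transitivity the schema holds at every world under every valuation.
So the correspondent is transitivity.

Transitivity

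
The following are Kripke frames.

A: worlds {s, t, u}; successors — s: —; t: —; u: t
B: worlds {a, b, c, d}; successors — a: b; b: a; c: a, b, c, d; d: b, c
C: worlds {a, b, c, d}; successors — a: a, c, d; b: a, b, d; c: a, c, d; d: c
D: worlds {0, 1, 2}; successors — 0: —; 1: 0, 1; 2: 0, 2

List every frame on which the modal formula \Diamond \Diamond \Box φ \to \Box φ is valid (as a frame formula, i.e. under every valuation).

Frame correspondent (Sahlqvist): \forall x \forall y \forall z ((x R^2 y \wedge xRz) \to \exists w (yRw \wedge z = w)) — i.e. a generalized confluence (Geach) condition.
A: condition met.
B: fails — cR²a, cRa but no w with aRw and a=w.
C: fails — aR²d, aRa but no w with dRw and a=w.
D: fails — 1R²0, 1R0 but no w with 0Rw and 0=w.
Valid on: A.

A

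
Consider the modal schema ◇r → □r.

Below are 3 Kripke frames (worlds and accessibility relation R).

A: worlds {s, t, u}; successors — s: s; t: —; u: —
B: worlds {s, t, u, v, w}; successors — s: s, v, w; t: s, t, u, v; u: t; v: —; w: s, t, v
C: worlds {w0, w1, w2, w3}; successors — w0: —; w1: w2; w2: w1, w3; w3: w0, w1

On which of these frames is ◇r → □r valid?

Frame correspondent (Sahlqvist): ∀x ∀y ∀z (Rxy ∧ Rxz → y = z) — i.e. partial functionality.
A: condition met.
B: fails — s sees both s and v.
C: fails — w2 sees both w1 and w3.
Valid on: A.

A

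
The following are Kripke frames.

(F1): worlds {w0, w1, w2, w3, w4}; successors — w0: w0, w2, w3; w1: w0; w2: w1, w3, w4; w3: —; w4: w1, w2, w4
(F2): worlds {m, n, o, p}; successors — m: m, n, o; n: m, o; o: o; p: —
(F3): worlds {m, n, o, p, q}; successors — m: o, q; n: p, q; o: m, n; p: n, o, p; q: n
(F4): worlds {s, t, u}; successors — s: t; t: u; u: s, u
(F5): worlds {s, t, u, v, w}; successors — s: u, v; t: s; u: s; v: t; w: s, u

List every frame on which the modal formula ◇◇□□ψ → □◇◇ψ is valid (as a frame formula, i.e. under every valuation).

(F2), (F4)

This is the axiom for a generalized confluence (Geach) condition; its first-order frame correspondent is ∀x ∀y ∀z ((xR²y ∧ xRz) → ∃w (yR²w ∧ zR²w)).
(F1): fails — w0R²w0, w0Rw3 but no w with w0R²w and w3R²w.
(F2): condition met.
(F3): fails — mR²m, mRo but no w with mR²w and oR²w.
(F4): condition met.
(F5): fails — sR²s, sRu but no w* with sR²w* and uR²w*.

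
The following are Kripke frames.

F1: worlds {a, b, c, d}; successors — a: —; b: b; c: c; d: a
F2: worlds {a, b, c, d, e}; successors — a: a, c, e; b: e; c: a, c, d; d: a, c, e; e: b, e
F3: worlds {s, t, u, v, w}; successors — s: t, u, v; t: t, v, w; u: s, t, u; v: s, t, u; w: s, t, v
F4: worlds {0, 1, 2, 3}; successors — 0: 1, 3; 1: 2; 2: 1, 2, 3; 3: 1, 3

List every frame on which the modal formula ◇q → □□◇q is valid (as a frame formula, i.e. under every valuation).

F1

Frame correspondent (Sahlqvist): ∀x ∀y ∀z ((xRy ∧ xR²z) → ∃w (y = w ∧ zRw)) — i.e. a generalized confluence (Geach) condition.
F1: condition met.
F2: fails — aRa, aR²b but no w with a=w and bRw.
F3: fails — sRu, sR²t but no w* with u=w* and tRw*.
F4: fails — 0R1, 0R²1 but no w with 1=w and 1Rw.
Valid on: F1.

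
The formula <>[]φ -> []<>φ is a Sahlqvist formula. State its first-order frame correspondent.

This is the .2 axiom.
Its frame correspondent is convergence — forall x forall y forall z (Rxy & Rxz -> exists w (Ryw & Rzw)).

convergence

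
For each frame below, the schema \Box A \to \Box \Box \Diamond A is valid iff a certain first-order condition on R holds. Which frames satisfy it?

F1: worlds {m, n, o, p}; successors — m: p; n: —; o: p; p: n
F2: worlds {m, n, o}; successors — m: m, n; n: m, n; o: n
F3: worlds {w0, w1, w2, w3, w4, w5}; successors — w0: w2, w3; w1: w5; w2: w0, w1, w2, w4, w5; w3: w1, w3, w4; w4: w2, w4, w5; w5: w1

The schema corresponds to a generalized confluence (Geach) condition: \forall x \forall z (x R^2 z \to \exists w (xRw \wedge zRw)).
F1: fails — mR²n but no w with mRw and nRw.
F2: ✓.
F3: fails — w0R²w1 but no w with w0Rw and w1Rw.

F2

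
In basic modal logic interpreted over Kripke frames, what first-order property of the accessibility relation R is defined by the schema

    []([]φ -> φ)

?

Suppose □(□φ→φ) is valid. Take Rxy and set V(φ)={w : Ryw}. Then at y, □φ holds; since □(□φ→φ) at x, □φ→φ at y, so φ at y, i.e. Ryy.

Shift-reflexivity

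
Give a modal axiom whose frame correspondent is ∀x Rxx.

A defining formula is □q → q (the T axiom).

□q → q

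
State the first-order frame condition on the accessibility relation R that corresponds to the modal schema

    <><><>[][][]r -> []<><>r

forall x forall y forall z ((x R^3 y & xRz) -> exists w (y R^3 w & z R^2 w))

This is a Sahlqvist (Geach-type) schema ◇^3□^3r → □^1◇^2r.
First-order correspondent: forall x forall y forall z ((x R^3 y & xRz) -> exists w (y R^3 w & z R^2 w)).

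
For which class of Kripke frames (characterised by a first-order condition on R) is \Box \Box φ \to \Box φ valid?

density: \forall x \forall y (Rxy \to \exists z (Rxz \wedge Rzy))

Suppose □□φ→□φ is valid. Take Rxy and set V(φ)={w : xR²w}. Then □□φ at x, so □φ at x, so φ at y, i.e. ∃z(Rxz∧Rzy).
Conversely, on a frame with density the schema holds at every world under every valuation.
So the correspondent is density.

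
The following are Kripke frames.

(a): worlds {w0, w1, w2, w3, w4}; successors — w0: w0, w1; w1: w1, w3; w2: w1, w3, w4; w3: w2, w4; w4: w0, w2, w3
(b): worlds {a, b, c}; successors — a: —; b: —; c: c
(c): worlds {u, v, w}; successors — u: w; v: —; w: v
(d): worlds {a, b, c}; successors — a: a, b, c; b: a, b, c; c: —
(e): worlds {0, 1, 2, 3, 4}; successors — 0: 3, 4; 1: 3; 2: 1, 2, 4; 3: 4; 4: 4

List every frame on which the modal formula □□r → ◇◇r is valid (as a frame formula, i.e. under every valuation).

(a), (e)

The schema corresponds to a generalized confluence (Geach) condition: ∀x ∃w (xR²w ∧ xR²w).
(a): satisfies the condition.
(b): fails — at a but no w with aR²w and aR²w.
(c): fails — at v but no t with vR²t and vR²t.
(d): fails — at c but no w with cR²w and cR²w.
(e): satisfies the condition.
Valid on: (a), (e).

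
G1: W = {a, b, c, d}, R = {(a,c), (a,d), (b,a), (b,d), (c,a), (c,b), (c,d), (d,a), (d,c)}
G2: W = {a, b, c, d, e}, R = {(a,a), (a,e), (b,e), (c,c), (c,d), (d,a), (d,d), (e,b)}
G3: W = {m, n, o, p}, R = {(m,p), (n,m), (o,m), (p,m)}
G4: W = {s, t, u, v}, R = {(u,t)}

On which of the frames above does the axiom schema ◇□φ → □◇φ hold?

G1, G3

This is the axiom for convergence; its first-order frame correspondent is ∀x ∀y ∀z (Rxy ∧ Rxz → ∃w (Ryw ∧ Rzw)).
G1: holds.
G2: fails — Rae and Raa but e and a have no common successor.
G3: holds.
G4: fails — Rut and Rut but t and t have no common successor.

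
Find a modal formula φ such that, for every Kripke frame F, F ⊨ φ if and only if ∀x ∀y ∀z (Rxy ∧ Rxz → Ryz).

This is the Euclidean property; the standard corresponding axiom is 5: ◇q → □◇q.

◇q → □◇q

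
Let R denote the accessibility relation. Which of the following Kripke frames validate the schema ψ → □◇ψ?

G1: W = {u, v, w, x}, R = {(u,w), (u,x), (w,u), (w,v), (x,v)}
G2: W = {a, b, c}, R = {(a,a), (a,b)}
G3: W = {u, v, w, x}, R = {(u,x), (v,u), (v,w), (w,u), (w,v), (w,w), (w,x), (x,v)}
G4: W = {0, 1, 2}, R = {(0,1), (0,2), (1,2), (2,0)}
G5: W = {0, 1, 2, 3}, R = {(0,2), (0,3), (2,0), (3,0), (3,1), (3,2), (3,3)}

This is the axiom for symmetry; its first-order frame correspondent is ∀x ∀y (Rxy → Ryx).
G1: fails — Rux but not Rxu.
G2: fails — Rab but not Rba.
G3: fails — Rwu but not Ruw.
G4: fails — R12 but not R21.
G5: fails — R32 but not R23.
Valid on no frame.

none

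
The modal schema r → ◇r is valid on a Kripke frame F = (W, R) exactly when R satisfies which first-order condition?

Replacing r by ¬r and contraposing gives the equivalent schema □r → r.
Suppose □r→r is valid. At any x set V(r)={w : Rxw}. Then □r holds at x, so r holds at x, i.e. Rxx.

reflexivity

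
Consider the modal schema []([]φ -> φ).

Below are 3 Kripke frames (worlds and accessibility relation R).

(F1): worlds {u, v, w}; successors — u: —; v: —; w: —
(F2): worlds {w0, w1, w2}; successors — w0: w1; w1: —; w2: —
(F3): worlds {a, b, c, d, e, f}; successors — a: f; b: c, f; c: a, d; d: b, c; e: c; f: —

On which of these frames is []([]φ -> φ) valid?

(F1)

This is the axiom for shift-reflexivity; its first-order frame correspondent is forall x forall y (Rxy -> Ryy).
(F1): satisfies the condition.
(F2): fails — Rw0w1 but not Rw1w1.
(F3): fails — Rbc but not Rcc.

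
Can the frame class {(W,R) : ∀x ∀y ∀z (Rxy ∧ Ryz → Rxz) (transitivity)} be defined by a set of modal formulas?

Yes: it is transitivity, defined by the 4 schema □p → □□p.

Definable; □p → □□p defines it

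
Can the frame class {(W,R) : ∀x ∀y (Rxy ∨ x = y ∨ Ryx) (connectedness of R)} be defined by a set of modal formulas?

Not definable by any modal formula

If a class were modally definable it would be closed under disjoint unions (Goldblatt–Thomason).
Take 3 disjoint single-world reflexive frames: each is trivially connected, but their disjoint union has 3 worlds with no edge between distinct components, so it is not connected.
Hence connectedness of R is not modally definable.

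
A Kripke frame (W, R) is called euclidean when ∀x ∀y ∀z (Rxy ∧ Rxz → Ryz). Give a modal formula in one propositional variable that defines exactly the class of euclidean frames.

This is the Euclidean property; the standard corresponding axiom is 5: ◇q → □◇q.
Suppose ◇q→□◇q is valid. Take Rxy, Rxz and set V(q)={y}. Then ◇q at x, so □◇q at x, so ◇q at z, so some w with Rzw has q; w=y, i.e. Rzy. By symmetry of the argument, Ryz.

◇q → □◇q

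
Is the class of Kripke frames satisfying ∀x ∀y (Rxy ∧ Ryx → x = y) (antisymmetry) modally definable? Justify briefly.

No — not modally definable

Any modally definable frame class is closed under surjective bounded morphisms.
The 8-cycle (worlds s,t,u,v,w,x,y,z with s→t→u→v→w→x→y→z→s) is antisymmetric. Sending even-indexed worlds to • and odd-indexed worlds to ∘ is a surjective bounded morphism onto the two-world frame with •↔∘, which is not antisymmetric.
So no modal formula (or set of formulas) defines exactly the antisymmetric frames.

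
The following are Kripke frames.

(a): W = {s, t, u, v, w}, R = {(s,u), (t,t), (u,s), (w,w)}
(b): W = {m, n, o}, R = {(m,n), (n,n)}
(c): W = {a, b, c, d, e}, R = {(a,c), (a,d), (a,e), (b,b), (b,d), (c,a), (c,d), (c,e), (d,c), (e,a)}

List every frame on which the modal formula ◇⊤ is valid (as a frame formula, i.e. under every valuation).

This is the axiom for seriality; its first-order frame correspondent is ∀x ∃y Rxy.
(a): fails — world v has no successor.
(b): fails — world o has no successor.
(c): satisfies the condition.

(c)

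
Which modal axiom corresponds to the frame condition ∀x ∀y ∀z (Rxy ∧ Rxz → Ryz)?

The condition is the Euclidean property. The 5 schema ◇s → □◇s defines it.
Suppose ◇s→□◇s is valid. Take Rxy, Rxz and set V(s)={y}. Then ◇s at x, so □◇s at x, so ◇s at z, so some w with Rzw has s; w=y, i.e. Rzy. By symmetry of the argument, Ryz.

◇s → □◇s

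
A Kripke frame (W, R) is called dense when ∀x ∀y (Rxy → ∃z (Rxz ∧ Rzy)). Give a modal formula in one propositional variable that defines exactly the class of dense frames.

A defining formula is □□r → □r (the C4 axiom).

□□r → □r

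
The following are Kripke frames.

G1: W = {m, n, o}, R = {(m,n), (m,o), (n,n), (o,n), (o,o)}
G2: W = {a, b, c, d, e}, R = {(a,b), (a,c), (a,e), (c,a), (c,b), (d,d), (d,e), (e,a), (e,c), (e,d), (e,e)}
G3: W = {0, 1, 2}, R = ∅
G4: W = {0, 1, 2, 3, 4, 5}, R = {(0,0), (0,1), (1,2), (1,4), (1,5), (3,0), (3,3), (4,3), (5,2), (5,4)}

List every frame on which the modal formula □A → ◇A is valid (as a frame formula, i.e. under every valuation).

This is the axiom for seriality; its first-order frame correspondent is ∀x ∃y Rxy.
G1: condition met.
G2: fails — world b has no successor.
G3: fails — world 0 has no successor.
G4: fails — world 2 has no successor.

G1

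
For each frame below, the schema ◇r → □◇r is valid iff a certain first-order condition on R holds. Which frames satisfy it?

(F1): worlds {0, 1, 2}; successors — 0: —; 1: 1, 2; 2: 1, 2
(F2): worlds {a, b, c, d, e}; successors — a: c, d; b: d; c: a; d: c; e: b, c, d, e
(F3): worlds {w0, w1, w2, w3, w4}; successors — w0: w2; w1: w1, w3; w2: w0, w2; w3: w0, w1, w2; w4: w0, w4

Frame correspondent (Sahlqvist): ∀x ∀y ∀z (Rxy ∧ Rxz → Ryz) — i.e. the Euclidean property.
(F1): ✓.
(F2): fails — Rac and Rac but not Rcc.
(F3): fails — Rw1w3 and Rw1w3 but not Rw3w3.
Valid on: (F1).

(F1)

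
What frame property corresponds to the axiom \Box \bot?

emptiness of R

□⊥ is valid iff no world has any successor (otherwise □⊥ fails at any world with one).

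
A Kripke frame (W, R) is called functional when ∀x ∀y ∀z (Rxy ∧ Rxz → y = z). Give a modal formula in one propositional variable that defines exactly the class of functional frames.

◇s → □s

The condition is partial functionality. The CD schema ◇s → □s defines it.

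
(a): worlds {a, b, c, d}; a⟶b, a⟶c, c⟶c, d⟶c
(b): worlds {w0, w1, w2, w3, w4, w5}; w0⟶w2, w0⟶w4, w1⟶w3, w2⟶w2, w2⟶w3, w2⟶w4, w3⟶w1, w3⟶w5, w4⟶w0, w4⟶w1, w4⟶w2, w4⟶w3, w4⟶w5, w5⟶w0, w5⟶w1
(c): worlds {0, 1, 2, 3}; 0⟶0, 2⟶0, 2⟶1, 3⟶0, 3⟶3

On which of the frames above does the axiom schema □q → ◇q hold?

(b)

Frame correspondent (Sahlqvist): ∀x ∃y Rxy — i.e. seriality.
(a): fails — world b has no successor.
(b): ✓.
(c): fails — world 1 has no successor.
Valid on: (b).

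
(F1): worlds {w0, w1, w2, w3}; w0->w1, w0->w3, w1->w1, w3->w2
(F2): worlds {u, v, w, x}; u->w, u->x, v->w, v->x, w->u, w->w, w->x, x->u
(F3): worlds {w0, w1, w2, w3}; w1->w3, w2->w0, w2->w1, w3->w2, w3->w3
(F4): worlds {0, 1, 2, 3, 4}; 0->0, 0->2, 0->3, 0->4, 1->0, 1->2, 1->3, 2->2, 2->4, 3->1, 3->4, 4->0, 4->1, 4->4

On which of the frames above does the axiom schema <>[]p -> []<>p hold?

The schema corresponds to convergence: forall x forall y forall z (Rxy & Rxz -> exists w (Ryw & Rzw)).
(F1): fails — Rw0w1 and Rw0w3 but w1 and w3 have no common successor.
(F2): fails — Rwu and Rwx but u and x have no common successor.
(F3): fails — Rw2w1 and Rw2w0 but w1 and w0 have no common successor.
(F4): satisfies the condition.
Valid on: (F4).

(F4)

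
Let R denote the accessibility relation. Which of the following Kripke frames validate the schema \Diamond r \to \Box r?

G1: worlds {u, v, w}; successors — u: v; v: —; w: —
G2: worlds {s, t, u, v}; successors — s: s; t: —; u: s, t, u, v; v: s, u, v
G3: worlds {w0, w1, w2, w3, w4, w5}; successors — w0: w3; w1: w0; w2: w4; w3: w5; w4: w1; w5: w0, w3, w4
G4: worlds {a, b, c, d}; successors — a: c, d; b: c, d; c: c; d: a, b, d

Frame correspondent (Sahlqvist): \forall x \forall y \forall z (Rxy \wedge Rxz \to y = z) — i.e. partial functionality.
G1: holds.
G2: fails — u sees both s and t.
G3: fails — w5 sees both w0 and w3.
G4: fails — a sees both c and d.
Valid on: G1.

G1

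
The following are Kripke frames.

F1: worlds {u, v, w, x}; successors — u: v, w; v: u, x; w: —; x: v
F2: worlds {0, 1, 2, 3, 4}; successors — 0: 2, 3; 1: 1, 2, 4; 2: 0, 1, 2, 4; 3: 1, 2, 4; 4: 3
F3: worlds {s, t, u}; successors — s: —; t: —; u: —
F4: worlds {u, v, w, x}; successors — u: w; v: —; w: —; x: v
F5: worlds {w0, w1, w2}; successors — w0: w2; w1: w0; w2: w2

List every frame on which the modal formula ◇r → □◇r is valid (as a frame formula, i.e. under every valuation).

F3

This is the axiom for the Euclidean property; its first-order frame correspondent is ∀x ∀y ∀z (Rxy ∧ Rxz → Ryz).
F1: fails — Ruv and Ruv but not Rvv.
F2: fails — R02 and R03 but not R23.
F3: satisfies the condition.
F4: fails — Ruw and Ruw but not Rww.
F5: fails — Rw1w0 and Rw1w0 but not Rw0w0.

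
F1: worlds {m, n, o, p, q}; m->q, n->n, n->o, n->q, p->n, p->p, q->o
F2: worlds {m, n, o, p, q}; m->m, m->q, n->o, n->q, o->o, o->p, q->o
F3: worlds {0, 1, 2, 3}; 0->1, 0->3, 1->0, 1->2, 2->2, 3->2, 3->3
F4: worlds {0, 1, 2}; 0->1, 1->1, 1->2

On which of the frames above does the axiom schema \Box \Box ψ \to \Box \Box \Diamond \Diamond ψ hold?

F3

Frame correspondent (Sahlqvist): \forall x \forall z (x R^2 z \to \exists w (x R^2 w \wedge z R^2 w)) — i.e. a generalized confluence (Geach) condition.
F1: fails — mR²o but no w with mR²w and oR²w.
F2: fails — nR²p but no w with nR²w and pR²w.
F3: satisfies the condition.
F4: fails — 0R²2 but no w with 0R²w and 2R²w.
Valid on: F3.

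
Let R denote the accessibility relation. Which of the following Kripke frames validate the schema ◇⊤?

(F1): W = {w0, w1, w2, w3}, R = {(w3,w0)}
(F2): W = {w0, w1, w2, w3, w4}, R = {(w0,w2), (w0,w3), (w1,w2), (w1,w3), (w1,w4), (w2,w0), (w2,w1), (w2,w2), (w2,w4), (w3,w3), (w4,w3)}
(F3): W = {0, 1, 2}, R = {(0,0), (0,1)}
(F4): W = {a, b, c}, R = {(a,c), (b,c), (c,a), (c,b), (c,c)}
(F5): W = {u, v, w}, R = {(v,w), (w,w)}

This is the axiom for seriality; its first-order frame correspondent is ∀x ∃y Rxy.
(F1): fails — world w0 has no successor.
(F2): satisfies the condition.
(F3): fails — world 1 has no successor.
(F4): satisfies the condition.
(F5): fails — world u has no successor.

(F2), (F4)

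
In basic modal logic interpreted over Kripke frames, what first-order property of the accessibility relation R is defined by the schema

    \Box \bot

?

Emptiness of R

□⊥ is valid iff no world has any successor (otherwise □⊥ fails at any world with one).
Conversely, any frame satisfying \forall x \forall y \neg Rxy validates the schema.
Frame condition: \forall x \forall y \neg Rxy.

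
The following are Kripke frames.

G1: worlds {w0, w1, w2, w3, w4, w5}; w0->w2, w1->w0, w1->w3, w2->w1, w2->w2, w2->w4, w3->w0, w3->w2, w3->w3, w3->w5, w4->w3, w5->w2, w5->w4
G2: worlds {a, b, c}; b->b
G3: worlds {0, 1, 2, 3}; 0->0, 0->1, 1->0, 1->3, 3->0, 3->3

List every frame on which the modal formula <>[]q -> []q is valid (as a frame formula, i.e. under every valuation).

Frame correspondent (Sahlqvist): forall x forall y forall z (Rxy & Rxz -> Ryz) — i.e. the Euclidean property.
G1: fails — Rw1w0 and Rw1w0 but not Rw0w0.
G2: ✓.
G3: fails — R01 and R01 but not R11.

G2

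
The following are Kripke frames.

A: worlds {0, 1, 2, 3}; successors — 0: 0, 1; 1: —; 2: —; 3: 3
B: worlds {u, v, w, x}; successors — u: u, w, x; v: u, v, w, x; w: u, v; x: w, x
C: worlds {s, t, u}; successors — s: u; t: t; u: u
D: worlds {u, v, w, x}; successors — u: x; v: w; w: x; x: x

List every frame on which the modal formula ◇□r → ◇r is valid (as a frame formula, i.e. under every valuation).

C

The schema corresponds to a generalized confluence (Geach) condition: ∀x ∀y (xRy → ∃w (yRw ∧ xRw)).
A: fails — 0R1 but no w with 1Rw and 0Rw.
B: fails — xRw but no t with wRt and xRt.
C: holds.
D: fails — vRw but no t with wRt and vRt.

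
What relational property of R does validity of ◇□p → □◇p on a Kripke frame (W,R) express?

convergence: ∀x ∀y ∀z (Rxy ∧ Rxz → ∃w (Ryw ∧ Rzw))

This schema is the .2 axiom.
It corresponds to convergence: ∀x ∀y ∀z (Rxy ∧ Rxz → ∃w (Ryw ∧ Rzw)).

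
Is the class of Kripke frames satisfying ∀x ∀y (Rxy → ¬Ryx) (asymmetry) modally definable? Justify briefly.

Any modally definable frame class is closed under surjective bounded morphisms.
The 5-cycle (worlds 0,1,2,3,4 with 0→1→2→3→4→0) is asymmetric. Mapping every world to a single reflexive point • is a surjective bounded morphism, and the reflexive point is not asymmetric (R•• but asymmetry requires ¬R••).
So no modal formula (or set of formulas) defines exactly the asymmetric frames.

Not modally definable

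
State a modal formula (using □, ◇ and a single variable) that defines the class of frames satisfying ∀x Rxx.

This is reflexivity; the standard corresponding axiom is T: □r → r.
Suppose □r→r is valid. At any x set V(r)={w : Rxw}. Then □r holds at x, so r holds at x, i.e. Rxx.

□r → r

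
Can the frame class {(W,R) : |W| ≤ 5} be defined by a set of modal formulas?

Modal frame validity is preserved under disjoint unions.
Any modal formula valid on each of 6 disjoint one-world frames is valid on their disjoint union (validity is preserved under disjoint unions). Each one-world frame has |W|=1≤5, but the union has |W|=6.
Hence having at most 5 worlds is not modally definable.

Not definable by any modal formula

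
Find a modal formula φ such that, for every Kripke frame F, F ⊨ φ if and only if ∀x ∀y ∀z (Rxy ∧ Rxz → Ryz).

◇ψ → □◇ψ

A defining formula is ◇ψ → □◇ψ (the 5 axiom).
Suppose ◇ψ→□◇ψ is valid. Take Rxy, Rxz and set V(ψ)={y}. Then ◇ψ at x, so □◇ψ at x, so ◇ψ at z, so some w with Rzw has ψ; w=y, i.e. Rzy. By symmetry of the argument, Ryz.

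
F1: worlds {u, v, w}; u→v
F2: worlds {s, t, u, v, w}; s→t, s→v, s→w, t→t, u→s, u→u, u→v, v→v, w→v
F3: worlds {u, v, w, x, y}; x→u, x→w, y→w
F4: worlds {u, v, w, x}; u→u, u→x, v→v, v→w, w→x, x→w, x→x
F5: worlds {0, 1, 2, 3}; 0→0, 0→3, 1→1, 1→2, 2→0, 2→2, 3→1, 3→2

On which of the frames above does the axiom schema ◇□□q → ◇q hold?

This is the axiom for a generalized confluence (Geach) condition; its first-order frame correspondent is ∀x ∀y (xRy → ∃w (yR²w ∧ xRw)).
F1: fails — uRv but no t with vR²t and uRt.
F2: satisfies the condition.
F3: fails — xRu but no t with uR²t and xRt.
F4: satisfies the condition.
F5: satisfies the condition.

F2, F4, F5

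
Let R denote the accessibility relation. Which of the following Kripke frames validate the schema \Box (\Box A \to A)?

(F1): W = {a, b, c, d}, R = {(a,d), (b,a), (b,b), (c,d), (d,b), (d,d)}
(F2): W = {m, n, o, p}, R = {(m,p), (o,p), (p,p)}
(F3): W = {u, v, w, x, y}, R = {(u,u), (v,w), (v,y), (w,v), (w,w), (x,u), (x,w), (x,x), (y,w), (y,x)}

The schema corresponds to shift-reflexivity: \forall x \forall y (Rxy \to Ryy).
(F1): fails — Rba but not Raa.
(F2): satisfies the condition.
(F3): fails — Rvy but not Ryy.
Valid on: (F2).

(F2)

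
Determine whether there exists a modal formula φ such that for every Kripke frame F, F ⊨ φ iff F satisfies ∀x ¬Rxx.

No — not modally definable

If a class were modally definable it would be closed under surjective bounded morphisms (Goldblatt–Thomason).
The 3-cycle (worlds w0,w1,w2 with w0→w1→w2→w0) is irreflexive, and the map sending every world to a single reflexive point • is a surjective bounded morphism (forth: every edge maps to (•,•); back: every world has a successor). So any modal formula valid on the 3-cycle is also valid on the reflexive point, which is not irreflexive.
So the class is not modally definable.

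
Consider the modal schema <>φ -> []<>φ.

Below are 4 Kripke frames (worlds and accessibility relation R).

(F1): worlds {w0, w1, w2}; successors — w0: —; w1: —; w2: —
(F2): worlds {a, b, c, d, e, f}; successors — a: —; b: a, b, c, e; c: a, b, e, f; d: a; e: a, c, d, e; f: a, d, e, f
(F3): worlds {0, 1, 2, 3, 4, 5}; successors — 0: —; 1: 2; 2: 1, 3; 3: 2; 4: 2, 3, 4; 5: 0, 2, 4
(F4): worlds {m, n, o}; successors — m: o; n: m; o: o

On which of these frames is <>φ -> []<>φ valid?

Frame correspondent (Sahlqvist): forall x forall y forall z (Rxy & Rxz -> Ryz) — i.e. the Euclidean property.
(F1): satisfies the condition.
(F2): fails — Rbc and Rbc but not Rcc.
(F3): fails — R12 and R12 but not R22.
(F4): fails — Rnm and Rnm but not Rmm.
Valid on: (F1).

(F1)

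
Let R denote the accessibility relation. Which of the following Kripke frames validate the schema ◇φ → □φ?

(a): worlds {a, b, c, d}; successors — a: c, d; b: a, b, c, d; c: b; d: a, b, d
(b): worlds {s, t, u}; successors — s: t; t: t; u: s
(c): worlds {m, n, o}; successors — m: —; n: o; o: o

This is the axiom for partial functionality; its first-order frame correspondent is ∀x ∀y ∀z (Rxy ∧ Rxz → y = z).
(a): fails — a sees both c and d.
(b): satisfies the condition.
(c): satisfies the condition.
Valid on: (b), (c).

(b), (c)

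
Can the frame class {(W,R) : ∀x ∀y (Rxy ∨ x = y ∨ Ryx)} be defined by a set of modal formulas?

Not modally definable

Any modally definable frame class is closed under disjoint unions.
Take 2 disjoint single-world reflexive frames: each is trivially connected, but their disjoint union has 2 worlds with no edge between distinct components, so it is not connected.
So the class is not modally definable.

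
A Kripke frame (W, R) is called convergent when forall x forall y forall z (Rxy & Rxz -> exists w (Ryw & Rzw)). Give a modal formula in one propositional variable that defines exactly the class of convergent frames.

◇□p → □◇p

A defining formula is ◇□p → □◇p (the .2 axiom).
Suppose ◇□p→□◇p is valid. Take Rxy, Rxz and set V(p)={w : Ryw}. Then □p at y so ◇□p at x, so □◇p at x, so ◇p at z, giving w with Rzw and Ryw.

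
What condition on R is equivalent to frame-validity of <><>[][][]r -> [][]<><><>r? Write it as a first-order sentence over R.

forall x forall y forall z ((x R^2 y & x R^2 z) -> exists w (y R^3 w & z R^3 w))

This is a Sahlqvist (Geach-type) schema ◇^2□^3r → □^2◇^3r.
First-order correspondent: forall x forall y forall z ((x R^2 y & x R^2 z) -> exists w (y R^3 w & z R^3 w)).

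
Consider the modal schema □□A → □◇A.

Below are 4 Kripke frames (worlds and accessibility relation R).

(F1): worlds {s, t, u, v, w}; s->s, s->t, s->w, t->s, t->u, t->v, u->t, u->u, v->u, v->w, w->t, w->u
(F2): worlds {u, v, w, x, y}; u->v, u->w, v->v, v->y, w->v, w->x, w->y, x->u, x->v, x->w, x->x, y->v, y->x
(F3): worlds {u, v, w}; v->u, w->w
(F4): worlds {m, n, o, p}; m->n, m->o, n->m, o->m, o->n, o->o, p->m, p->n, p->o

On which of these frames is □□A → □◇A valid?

Frame correspondent (Sahlqvist): ∀x ∀z (xRz → ∃w (xR²w ∧ zRw)) — i.e. a generalized confluence (Geach) condition.
(F1): condition met.
(F2): condition met.
(F3): fails — vRu but no t with vR²t and uRt.
(F4): condition met.

(F1), (F2), (F4)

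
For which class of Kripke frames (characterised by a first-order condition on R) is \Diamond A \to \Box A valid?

Suppose ◇A→□A is valid. Take Rxy, Rxz and set V(A)={y}. Then ◇A at x, so □A at x, so A at z, i.e. z=y.

partial functionality: \forall x \forall y \forall z (Rxy \wedge Rxz \to y = z)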